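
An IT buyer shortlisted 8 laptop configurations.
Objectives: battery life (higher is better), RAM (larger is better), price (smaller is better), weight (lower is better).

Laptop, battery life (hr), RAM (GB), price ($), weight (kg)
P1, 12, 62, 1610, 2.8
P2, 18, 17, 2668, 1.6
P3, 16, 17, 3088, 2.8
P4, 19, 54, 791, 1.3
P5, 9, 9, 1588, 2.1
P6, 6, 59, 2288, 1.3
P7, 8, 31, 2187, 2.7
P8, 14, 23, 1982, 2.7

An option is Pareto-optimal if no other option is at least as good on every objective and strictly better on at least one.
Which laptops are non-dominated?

P1: not dominated (best RAM).
P2: dominated by P4 (battery life 19≥18, RAM 54≥17, price 791≤2668, weight 1.3≤1.6).
P3: dominated by P2 (battery life 18≥16, RAM 17≥17, price 2668≤3088, weight 1.6≤2.8).
P4: not dominated (best battery life).
P5: dominated by P4 (battery life 19≥9, RAM 54≥9, price 791≤1588, weight 1.3≤2.1).
P6: not dominated.
P7: dominated by P4 (battery life 19≥8, RAM 54≥31, price 791≤2187, weight 1.3≤2.7).
P8: dominated by P4 (battery life 19≥14, RAM 54≥23, price 791≤1982, weight 1.3≤2.7).

P1, P4, P6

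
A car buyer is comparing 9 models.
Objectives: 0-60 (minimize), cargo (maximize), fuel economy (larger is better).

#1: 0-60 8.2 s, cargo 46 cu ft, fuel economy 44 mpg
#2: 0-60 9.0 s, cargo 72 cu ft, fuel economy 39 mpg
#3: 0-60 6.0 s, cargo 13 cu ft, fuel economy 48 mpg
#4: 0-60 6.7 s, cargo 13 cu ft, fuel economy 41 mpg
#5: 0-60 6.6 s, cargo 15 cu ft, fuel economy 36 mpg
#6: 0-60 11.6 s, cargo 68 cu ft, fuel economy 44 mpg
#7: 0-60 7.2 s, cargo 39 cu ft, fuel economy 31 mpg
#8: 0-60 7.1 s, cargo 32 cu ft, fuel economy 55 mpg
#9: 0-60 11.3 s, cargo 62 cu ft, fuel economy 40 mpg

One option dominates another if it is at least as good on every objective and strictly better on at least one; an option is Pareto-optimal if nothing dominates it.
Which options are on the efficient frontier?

#1: not dominated.
#2: not dominated (best cargo).
#3: not dominated (best 0-60).
#4: dominated by #3 (0-60 6.0≤6.7, cargo 13≥13, fuel economy 48≥41).
#5: not dominated.
#6: not dominated.
#7: not dominated.
#8: not dominated (best fuel economy).
#9: not dominated.

#1, #2, #3, #5, #6, #7, #8, #9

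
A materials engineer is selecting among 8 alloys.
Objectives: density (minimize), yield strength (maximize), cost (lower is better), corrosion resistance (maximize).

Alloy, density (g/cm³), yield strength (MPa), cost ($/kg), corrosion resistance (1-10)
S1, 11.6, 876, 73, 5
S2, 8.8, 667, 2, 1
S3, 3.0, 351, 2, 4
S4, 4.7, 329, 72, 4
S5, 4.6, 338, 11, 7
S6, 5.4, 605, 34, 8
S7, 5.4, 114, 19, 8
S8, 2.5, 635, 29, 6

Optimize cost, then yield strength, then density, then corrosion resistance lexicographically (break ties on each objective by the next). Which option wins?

S2

First minimize cost: best is 2, kept {S2, S3}.
Then maximize yield strength: best is 667, kept {S2}.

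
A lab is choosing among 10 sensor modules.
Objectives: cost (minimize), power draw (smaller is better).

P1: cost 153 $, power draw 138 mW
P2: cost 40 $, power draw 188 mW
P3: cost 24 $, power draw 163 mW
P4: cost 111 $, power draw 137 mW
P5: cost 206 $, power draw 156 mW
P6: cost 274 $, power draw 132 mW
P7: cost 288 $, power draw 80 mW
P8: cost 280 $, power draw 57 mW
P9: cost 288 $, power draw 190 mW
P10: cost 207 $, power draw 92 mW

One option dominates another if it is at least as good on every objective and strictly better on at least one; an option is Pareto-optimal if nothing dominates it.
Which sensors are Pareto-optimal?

P3, P4, P8, P10

P1: dominated by P4 (cost 111≤153, power draw 137≤138).
P2: dominated by P3 (cost 24≤40, power draw 163≤188).
P3: not dominated (best cost).
P4: not dominated.
P5: dominated by P1 (cost 153≤206, power draw 138≤156).
P6: dominated by P10 (cost 207≤274, power draw 92≤132).
P7: dominated by P8 (cost 280≤288, power draw 57≤80).
P8: not dominated (best power draw).
P9: dominated by P1 (cost 153≤288, power draw 138≤190).
P10: not dominated.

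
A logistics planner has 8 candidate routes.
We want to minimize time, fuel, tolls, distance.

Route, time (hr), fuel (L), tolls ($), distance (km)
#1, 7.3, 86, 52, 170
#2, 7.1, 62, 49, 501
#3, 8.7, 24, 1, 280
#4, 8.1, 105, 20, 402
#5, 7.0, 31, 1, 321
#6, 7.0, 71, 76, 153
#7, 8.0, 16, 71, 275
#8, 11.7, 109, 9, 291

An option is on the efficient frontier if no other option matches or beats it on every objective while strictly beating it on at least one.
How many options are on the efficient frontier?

5

#1: not dominated.
#2: dominated by #5 (time 7.0≤7.1, fuel 31≤62, tolls 1≤49, distance 321≤501).
#3: not dominated.
#4: dominated by #5 (time 7.0≤8.1, fuel 31≤105, tolls 1≤20, distance 321≤402).
#5: not dominated.
#6: not dominated (best distance).
#7: not dominated (best fuel).
#8: dominated by #3 (time 8.7≤11.7, fuel 24≤109, tolls 1≤9, distance 280≤291).
Pareto-optimal: #1, #3, #5, #6, #7 → 5.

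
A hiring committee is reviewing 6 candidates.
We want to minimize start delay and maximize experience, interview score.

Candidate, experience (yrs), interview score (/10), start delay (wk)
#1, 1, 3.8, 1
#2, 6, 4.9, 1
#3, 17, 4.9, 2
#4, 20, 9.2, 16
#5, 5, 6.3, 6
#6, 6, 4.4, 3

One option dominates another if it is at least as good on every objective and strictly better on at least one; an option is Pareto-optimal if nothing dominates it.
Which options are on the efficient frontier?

#1: dominated by #2 (experience 6≥1, interview score 4.9≥3.8, start delay 1≤1).
#2: not dominated.
#3: not dominated.
#4: not dominated (best experience).
#5: not dominated.
#6: dominated by #2 (experience 6≥6, interview score 4.9≥4.4, start delay 1≤3).

#2, #3, #4, #5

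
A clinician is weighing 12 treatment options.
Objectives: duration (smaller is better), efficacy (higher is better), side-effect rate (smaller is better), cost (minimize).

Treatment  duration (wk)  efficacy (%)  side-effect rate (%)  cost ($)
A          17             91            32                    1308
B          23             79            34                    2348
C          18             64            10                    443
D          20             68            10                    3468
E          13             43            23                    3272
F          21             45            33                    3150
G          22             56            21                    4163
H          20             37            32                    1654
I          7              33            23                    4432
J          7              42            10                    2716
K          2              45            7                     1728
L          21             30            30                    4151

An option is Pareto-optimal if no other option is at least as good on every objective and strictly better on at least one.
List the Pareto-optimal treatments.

A: not dominated (best efficacy).
B: dominated by A (duration 17≤23, efficacy 91≥79, side-effect rate 32≤34, cost 1308≤2348).
C: not dominated (best cost).
D: not dominated.
E: dominated by K (duration 2≤13, efficacy 45≥43, side-effect rate 7≤23, cost 1728≤3272).
F: dominated by A (duration 17≤21, efficacy 91≥45, side-effect rate 32≤33, cost 1308≤3150).
G: dominated by C (duration 18≤22, efficacy 64≥56, side-effect rate 10≤21, cost 443≤4163).
H: dominated by A (duration 17≤20, efficacy 91≥37, side-effect rate 32≤32, cost 1308≤1654).
I: dominated by J (duration 7≤7, efficacy 42≥33, side-effect rate 10≤23, cost 2716≤4432).
J: dominated by K (duration 2≤7, efficacy 45≥42, side-effect rate 7≤10, cost 1728≤2716).
K: not dominated (best duration).
L: dominated by C (duration 18≤21, efficacy 64≥30, side-effect rate 10≤30, cost 443≤4151).

A, C, D, K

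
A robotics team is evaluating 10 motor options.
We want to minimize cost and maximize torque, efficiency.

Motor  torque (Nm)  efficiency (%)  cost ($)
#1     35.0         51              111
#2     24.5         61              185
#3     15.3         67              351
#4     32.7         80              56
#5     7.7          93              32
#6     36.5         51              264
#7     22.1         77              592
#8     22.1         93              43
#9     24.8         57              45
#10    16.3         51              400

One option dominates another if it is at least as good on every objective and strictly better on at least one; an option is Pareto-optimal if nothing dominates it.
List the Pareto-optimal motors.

#1, #4, #5, #6, #8, #9

#1: not dominated.
#2: dominated by #4 (torque 32.7≥24.5, efficiency 80≥61, cost 56≤185).
#3: dominated by #4 (torque 32.7≥15.3, efficiency 80≥67, cost 56≤351).
#4: not dominated.
#5: not dominated (best cost).
#6: not dominated (best torque).
#7: dominated by #4 (torque 32.7≥22.1, efficiency 80≥77, cost 56≤592).
#8: not dominated.
#9: not dominated.
#10: dominated by #1 (torque 35.0≥16.3, efficiency 51≥51, cost 111≤400).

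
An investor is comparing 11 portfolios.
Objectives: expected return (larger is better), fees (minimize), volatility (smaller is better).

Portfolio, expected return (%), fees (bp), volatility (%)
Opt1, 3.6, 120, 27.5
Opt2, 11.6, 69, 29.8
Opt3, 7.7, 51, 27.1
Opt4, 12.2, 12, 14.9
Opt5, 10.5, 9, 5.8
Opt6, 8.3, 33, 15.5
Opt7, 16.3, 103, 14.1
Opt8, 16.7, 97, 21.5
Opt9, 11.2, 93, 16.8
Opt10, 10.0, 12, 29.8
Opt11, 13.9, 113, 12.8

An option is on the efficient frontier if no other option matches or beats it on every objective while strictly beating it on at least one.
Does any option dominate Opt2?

Yes

Opt4 vs Opt2: expected return 12.2≥11.6, fees 12≤69, volatility 14.9≤29.8 — Opt4 is at least as good on every objective and strictly better on at least one, so Opt4 dominates Opt2.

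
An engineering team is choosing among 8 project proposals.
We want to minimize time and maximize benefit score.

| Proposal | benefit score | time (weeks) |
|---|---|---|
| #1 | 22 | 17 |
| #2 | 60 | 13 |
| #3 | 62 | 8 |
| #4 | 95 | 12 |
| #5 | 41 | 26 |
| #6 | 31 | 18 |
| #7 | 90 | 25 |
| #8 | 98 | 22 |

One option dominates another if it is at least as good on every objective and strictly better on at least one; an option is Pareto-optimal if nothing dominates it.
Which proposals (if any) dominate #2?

#3, #4

#3: benefit score 62≥60, time 8≤13 — dominates #2.
#4: benefit score 95≥60, time 12≤13 — dominates #2.
Others (#1, #5, #6, #7, #8) are each worse than #2 on at least one objective.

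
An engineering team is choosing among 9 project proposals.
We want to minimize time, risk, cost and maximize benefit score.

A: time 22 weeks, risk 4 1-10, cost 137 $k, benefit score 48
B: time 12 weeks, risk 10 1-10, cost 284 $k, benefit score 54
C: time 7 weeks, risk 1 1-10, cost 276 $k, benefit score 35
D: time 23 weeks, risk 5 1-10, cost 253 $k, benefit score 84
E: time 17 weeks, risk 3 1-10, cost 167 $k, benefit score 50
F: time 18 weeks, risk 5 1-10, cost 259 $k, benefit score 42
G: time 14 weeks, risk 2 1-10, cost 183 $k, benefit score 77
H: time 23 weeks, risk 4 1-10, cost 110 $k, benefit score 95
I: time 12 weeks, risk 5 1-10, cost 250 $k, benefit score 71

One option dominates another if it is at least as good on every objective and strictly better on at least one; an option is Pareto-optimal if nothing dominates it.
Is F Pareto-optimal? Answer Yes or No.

E vs F: time 17≤18, risk 3≤5, cost 167≤259, benefit score 50≥42 — E is at least as good on every objective and strictly better on at least one, so E dominates F.

No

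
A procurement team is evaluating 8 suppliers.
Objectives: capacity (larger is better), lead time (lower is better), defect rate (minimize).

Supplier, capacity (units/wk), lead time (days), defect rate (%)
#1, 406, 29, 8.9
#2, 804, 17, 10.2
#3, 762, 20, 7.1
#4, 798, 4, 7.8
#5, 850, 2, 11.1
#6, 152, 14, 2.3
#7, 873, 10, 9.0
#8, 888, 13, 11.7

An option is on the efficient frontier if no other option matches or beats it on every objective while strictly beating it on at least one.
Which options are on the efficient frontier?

#3, #4, #5, #6, #7, #8

#1: dominated by #3 (capacity 762≥406, lead time 20≤29, defect rate 7.1≤8.9).
#2: dominated by #7 (capacity 873≥804, lead time 10≤17, defect rate 9.0≤10.2).
#3: not dominated.
#4: not dominated.
#5: not dominated (best lead time).
#6: not dominated (best defect rate).
#7: not dominated.
#8: not dominated (best capacity).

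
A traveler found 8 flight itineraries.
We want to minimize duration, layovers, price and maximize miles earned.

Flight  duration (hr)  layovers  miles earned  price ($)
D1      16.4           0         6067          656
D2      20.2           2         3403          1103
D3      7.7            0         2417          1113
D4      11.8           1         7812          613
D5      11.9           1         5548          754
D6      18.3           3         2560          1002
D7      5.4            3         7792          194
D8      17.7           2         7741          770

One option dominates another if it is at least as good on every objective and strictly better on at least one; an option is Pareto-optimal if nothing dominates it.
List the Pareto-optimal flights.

D1: not dominated.
D2: dominated by D1 (duration 16.4≤20.2, layovers 0≤2, miles earned 6067≥3403, price 656≤1103).
D3: not dominated.
D4: not dominated (best miles earned).
D5: dominated by D4 (duration 11.8≤11.9, layovers 1≤1, miles earned 7812≥5548, price 613≤754).
D6: dominated by D1 (duration 16.4≤18.3, layovers 0≤3, miles earned 6067≥2560, price 656≤1002).
D7: not dominated (best duration).
D8: dominated by D4 (duration 11.8≤17.7, layovers 1≤2, miles earned 7812≥7741, price 613≤770).

D1, D3, D4, D7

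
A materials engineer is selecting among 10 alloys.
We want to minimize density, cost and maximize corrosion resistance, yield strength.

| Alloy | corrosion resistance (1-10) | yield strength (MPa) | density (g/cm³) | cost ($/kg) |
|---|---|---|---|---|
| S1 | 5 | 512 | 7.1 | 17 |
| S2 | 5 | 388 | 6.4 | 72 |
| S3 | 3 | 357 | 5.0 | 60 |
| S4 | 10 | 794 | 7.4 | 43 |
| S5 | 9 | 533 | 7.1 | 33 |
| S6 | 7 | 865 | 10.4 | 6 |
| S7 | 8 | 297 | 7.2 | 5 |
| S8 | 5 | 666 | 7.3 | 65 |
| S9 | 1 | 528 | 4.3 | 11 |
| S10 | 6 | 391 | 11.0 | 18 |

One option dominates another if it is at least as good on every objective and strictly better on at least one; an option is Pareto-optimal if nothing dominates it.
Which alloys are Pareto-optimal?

S1: not dominated.
S2: not dominated.
S3: not dominated.
S4: not dominated (best corrosion resistance).
S5: not dominated.
S6: not dominated (best yield strength).
S7: not dominated (best cost).
S8: not dominated.
S9: not dominated (best density).
S10: dominated by S6 (corrosion resistance 7≥6, yield strength 865≥391, density 10.4≤11.0, cost 6≤18).

S1, S2, S3, S4, S5, S6, S7, S8, S9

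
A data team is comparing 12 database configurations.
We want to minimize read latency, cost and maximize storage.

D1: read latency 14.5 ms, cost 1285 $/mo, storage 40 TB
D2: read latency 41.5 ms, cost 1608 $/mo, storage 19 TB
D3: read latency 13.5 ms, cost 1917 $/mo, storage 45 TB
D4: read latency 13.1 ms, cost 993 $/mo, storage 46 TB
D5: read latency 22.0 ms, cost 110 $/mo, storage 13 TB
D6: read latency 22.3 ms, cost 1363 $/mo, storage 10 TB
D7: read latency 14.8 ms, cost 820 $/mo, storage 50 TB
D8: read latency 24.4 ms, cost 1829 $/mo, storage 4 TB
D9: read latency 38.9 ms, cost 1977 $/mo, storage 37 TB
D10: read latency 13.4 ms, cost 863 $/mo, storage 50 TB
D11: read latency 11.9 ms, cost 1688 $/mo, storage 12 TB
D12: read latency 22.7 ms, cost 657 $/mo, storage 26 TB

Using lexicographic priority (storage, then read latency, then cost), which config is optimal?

D10

First maximize storage: best is 50, kept {D7, D10}.
Then minimize read latency: best is 13.4, kept {D10}.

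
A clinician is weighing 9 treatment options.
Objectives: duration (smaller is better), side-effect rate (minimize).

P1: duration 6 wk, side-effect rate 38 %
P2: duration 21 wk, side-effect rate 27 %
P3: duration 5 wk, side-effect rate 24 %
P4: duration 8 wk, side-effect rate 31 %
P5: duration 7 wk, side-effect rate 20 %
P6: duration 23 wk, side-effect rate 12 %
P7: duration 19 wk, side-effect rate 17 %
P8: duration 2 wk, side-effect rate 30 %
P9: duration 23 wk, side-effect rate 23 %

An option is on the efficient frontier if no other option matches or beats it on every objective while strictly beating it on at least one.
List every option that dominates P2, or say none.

P3: duration 5≤21, side-effect rate 24≤27 — dominates P2.
P5: duration 7≤21, side-effect rate 20≤27 — dominates P2.
P7: duration 19≤21, side-effect rate 17≤27 — dominates P2.
Others (P1, P4, P6, P8, P9) are each worse than P2 on at least one objective.

P3, P5, P7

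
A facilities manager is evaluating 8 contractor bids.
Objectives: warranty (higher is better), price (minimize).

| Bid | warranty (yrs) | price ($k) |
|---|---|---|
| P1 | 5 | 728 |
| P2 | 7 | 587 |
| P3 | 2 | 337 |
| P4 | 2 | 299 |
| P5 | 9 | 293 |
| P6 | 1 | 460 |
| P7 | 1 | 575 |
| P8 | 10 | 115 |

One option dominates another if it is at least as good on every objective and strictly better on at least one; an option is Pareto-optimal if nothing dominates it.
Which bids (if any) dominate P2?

P5: warranty 9≥7, price 293≤587 — dominates P2.
P8: warranty 10≥7, price 115≤587 — dominates P2.
Others (P1, P3, P4, P6, P7) are each worse than P2 on at least one objective.

P5, P8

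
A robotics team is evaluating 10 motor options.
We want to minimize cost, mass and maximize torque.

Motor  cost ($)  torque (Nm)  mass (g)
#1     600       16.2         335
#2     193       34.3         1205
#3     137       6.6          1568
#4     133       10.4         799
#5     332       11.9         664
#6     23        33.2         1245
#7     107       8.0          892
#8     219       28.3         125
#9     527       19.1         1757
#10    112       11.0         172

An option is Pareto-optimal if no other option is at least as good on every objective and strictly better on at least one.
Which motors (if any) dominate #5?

#8

#8: cost 219≤332, torque 28.3≥11.9, mass 125≤664 — dominates #5.
Others (#1, #2, #3, #4, #6, #7, #9, #10) are each worse than #5 on at least one objective.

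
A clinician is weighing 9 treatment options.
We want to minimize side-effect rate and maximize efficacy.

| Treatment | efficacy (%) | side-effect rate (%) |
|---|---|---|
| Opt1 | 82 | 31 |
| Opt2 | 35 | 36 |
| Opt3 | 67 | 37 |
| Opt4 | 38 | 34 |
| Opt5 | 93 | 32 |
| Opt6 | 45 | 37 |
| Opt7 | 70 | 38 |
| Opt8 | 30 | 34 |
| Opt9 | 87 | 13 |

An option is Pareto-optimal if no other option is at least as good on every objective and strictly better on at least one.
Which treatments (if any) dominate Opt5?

Opt1: worse on efficacy (82 vs 93).
Opt2: worse on efficacy (35 vs 93).
Opt3: worse on efficacy (67 vs 93).
Opt4: worse on efficacy (38 vs 93).
Opt6: worse on efficacy (45 vs 93).
Opt7: worse on efficacy (70 vs 93).
Opt8: worse on efficacy (30 vs 93).
Opt9: worse on efficacy (87 vs 93).
No option dominates Opt5.

none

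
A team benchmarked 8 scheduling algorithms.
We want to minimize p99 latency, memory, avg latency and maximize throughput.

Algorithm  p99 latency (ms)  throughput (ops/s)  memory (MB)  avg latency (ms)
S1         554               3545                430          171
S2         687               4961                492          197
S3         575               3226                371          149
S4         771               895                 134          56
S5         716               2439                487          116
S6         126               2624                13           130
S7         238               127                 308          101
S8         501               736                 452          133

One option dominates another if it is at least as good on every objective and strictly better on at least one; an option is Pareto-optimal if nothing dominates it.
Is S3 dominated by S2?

No

S2 vs S3: S2 is worse on p99 latency (687 vs 575), so it does not dominate S3.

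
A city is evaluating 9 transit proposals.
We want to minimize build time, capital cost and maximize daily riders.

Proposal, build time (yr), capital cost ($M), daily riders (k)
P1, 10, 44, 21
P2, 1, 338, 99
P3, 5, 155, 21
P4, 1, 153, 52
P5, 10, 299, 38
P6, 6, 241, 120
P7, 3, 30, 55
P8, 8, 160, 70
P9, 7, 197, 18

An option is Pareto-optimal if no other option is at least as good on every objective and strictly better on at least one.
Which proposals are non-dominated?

P1: dominated by P7 (build time 3≤10, capital cost 30≤44, daily riders 55≥21).
P2: not dominated.
P3: dominated by P4 (build time 1≤5, capital cost 153≤155, daily riders 52≥21).
P4: not dominated.
P5: dominated by P4 (build time 1≤10, capital cost 153≤299, daily riders 52≥38).
P6: not dominated (best daily riders).
P7: not dominated (best capital cost).
P8: not dominated.
P9: dominated by P3 (build time 5≤7, capital cost 155≤197, daily riders 21≥18).

P2, P4, P6, P7, P8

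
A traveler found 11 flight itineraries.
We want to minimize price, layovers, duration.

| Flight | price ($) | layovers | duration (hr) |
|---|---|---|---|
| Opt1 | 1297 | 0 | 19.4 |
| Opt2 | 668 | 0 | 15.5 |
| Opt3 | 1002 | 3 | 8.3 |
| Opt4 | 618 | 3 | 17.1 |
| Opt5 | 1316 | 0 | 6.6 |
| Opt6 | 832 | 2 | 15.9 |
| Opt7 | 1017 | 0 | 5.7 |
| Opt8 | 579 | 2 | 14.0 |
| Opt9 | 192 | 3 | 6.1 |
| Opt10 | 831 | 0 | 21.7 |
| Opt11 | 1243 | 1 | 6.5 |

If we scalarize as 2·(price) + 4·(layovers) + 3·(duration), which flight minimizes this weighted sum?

Opt1: 2·1297 + 4·0 + 3·19.4 = 2652.2
Opt2: 2·668 + 4·0 + 3·15.5 = 1382.5
Opt3: 2·1002 + 4·3 + 3·8.3 = 2040.9
Opt4: 2·618 + 4·3 + 3·17.1 = 1299.3
Opt5: 2·1316 + 4·0 + 3·6.6 = 2651.8
Opt6: 2·832 + 4·2 + 3·15.9 = 1719.7
Opt7: 2·1017 + 4·0 + 3·5.7 = 2051.1
Opt8: 2·579 + 4·2 + 3·14.0 = 1208.0
Opt9: 2·192 + 4·3 + 3·6.1 = 414.3
Opt10: 2·831 + 4·0 + 3·21.7 = 1727.1
Opt11: 2·1243 + 4·1 + 3·6.5 = 2509.5
Lowest: Opt9 at 414.3.

Opt9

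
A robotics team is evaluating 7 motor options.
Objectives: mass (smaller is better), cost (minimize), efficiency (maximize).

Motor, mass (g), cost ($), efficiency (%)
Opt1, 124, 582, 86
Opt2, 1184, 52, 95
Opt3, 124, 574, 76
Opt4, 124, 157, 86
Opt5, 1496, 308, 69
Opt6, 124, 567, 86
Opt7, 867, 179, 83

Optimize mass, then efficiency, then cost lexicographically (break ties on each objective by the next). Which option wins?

First minimize mass: best is 124, kept {Opt1, Opt3, Opt4, Opt6}.
Then maximize efficiency: best is 86, kept {Opt1, Opt4, Opt6}.
Then minimize cost: best is 157, kept {Opt4}.

Opt4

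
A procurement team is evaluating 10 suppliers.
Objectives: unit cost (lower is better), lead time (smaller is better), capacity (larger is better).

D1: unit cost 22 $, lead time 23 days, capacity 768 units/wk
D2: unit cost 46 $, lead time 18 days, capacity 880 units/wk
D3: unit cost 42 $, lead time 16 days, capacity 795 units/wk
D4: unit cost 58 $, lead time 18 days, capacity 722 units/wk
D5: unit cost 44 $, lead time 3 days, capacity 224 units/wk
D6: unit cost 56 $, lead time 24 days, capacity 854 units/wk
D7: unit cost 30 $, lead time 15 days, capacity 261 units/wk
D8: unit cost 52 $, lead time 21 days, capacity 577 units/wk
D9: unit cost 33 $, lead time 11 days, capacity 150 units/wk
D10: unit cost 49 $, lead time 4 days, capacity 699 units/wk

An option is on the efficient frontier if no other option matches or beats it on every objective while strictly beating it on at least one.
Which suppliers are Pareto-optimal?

D1: not dominated (best unit cost).
D2: not dominated (best capacity).
D3: not dominated.
D4: dominated by D2 (unit cost 46≤58, lead time 18≤18, capacity 880≥722).
D5: not dominated (best lead time).
D6: dominated by D2 (unit cost 46≤56, lead time 18≤24, capacity 880≥854).
D7: not dominated.
D8: dominated by D2 (unit cost 46≤52, lead time 18≤21, capacity 880≥577).
D9: not dominated.
D10: not dominated.

D1, D2, D3, D5, D7, D9, D10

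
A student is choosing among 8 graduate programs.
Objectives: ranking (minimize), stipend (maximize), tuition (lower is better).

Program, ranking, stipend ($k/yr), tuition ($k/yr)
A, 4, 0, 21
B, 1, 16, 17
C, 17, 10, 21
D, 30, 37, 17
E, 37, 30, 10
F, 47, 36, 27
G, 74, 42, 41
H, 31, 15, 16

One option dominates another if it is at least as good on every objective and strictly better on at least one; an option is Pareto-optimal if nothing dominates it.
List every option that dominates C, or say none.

B: ranking 1≤17, stipend 16≥10, tuition 17≤21 — dominates C.
Others (A, D, E, F, G, H) are each worse than C on at least one objective.

B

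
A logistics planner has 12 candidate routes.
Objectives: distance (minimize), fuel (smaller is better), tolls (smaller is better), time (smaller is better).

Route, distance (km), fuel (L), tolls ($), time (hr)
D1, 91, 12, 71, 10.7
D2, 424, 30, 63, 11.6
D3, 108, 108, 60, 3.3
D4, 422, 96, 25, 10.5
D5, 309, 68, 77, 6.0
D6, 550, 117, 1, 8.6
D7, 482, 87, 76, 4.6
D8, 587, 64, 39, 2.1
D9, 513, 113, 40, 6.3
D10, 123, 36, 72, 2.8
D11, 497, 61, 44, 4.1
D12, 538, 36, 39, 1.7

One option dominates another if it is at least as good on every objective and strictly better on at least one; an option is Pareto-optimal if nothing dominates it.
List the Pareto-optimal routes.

D1, D2, D3, D4, D6, D9, D10, D11, D12

D1: not dominated (best distance).
D2: not dominated.
D3: not dominated.
D4: not dominated.
D5: dominated by D10 (distance 123≤309, fuel 36≤68, tolls 72≤77, time 2.8≤6.0).
D6: not dominated (best tolls).
D7: dominated by D10 (distance 123≤482, fuel 36≤87, tolls 72≤76, time 2.8≤4.6).
D8: dominated by D12 (distance 538≤587, fuel 36≤64, tolls 39≤39, time 1.7≤2.1).
D9: not dominated.
D10: not dominated.
D11: not dominated.
D12: not dominated (best time).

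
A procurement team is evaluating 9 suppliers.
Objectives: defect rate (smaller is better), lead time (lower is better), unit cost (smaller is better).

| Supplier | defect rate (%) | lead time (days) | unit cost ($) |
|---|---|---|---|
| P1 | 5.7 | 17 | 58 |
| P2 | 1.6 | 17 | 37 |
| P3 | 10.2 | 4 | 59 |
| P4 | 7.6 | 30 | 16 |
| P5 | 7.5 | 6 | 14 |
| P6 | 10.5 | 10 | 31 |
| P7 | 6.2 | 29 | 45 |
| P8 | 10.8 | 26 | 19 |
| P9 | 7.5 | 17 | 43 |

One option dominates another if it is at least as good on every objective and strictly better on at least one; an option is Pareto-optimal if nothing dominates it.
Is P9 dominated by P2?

Yes

P2 vs P9: defect rate 1.6≤7.5, lead time 17≤17, unit cost 37≤43 — P2 is at least as good on every objective with at least one strict improvement.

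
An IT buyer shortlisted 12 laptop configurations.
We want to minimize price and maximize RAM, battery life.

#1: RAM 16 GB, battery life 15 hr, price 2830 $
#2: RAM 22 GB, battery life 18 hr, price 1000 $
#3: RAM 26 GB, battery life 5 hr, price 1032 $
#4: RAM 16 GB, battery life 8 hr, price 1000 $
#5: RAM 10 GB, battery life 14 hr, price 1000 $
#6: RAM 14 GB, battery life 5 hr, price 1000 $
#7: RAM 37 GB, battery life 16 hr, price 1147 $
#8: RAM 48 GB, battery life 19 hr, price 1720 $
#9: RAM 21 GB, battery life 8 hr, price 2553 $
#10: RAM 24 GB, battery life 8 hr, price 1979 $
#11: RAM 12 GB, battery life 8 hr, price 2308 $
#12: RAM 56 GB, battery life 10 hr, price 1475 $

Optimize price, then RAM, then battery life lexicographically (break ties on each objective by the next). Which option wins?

#2

First minimize price: best is 1000, kept {#2, #4, #5, #6}.
Then maximize RAM: best is 22, kept {#2}.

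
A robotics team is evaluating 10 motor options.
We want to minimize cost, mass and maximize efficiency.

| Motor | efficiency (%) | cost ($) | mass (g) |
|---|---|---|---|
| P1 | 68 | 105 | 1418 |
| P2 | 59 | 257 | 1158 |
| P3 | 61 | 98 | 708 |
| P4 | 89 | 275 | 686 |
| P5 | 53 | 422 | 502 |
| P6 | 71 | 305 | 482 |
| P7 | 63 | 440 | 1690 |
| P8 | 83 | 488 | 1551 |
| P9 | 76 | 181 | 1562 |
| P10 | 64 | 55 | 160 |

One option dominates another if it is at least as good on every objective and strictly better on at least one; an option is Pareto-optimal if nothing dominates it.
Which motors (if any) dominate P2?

P3, P10

P3: efficiency 61≥59, cost 98≤257, mass 708≤1158 — dominates P2.
P10: efficiency 64≥59, cost 55≤257, mass 160≤1158 — dominates P2.
Others (P1, P4, P5, P6, P7, P8, P9) are each worse than P2 on at least one objective.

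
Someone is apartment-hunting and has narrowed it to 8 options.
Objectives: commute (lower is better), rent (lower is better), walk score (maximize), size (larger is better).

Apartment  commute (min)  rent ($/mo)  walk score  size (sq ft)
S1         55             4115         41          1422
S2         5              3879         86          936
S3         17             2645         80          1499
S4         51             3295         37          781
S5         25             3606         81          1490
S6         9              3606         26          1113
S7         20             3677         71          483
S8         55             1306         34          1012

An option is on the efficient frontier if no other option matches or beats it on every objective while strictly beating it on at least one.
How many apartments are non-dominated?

S1: dominated by S3 (commute 17≤55, rent 2645≤4115, walk score 80≥41, size 1499≥1422).
S2: not dominated (best commute).
S3: not dominated (best size).
S4: dominated by S3 (commute 17≤51, rent 2645≤3295, walk score 80≥37, size 1499≥781).
S5: not dominated.
S6: not dominated.
S7: dominated by S3 (commute 17≤20, rent 2645≤3677, walk score 80≥71, size 1499≥483).
S8: not dominated (best rent).
Pareto-optimal: S2, S3, S5, S6, S8 → 5.

5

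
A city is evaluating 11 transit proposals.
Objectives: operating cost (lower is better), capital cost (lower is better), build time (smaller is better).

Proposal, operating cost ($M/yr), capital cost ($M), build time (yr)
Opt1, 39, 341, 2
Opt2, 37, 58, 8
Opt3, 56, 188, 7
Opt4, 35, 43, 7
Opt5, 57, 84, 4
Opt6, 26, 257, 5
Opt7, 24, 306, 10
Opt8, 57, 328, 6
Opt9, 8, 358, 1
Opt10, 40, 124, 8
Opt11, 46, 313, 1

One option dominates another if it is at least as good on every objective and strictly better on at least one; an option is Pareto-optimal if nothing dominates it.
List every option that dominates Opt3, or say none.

Opt4

Opt4: operating cost 35≤56, capital cost 43≤188, build time 7≤7 — dominates Opt3.
Others (Opt1, Opt2, Opt5, Opt6, Opt7, Opt8, Opt9, Opt10, Opt11) are each worse than Opt3 on at least one objective.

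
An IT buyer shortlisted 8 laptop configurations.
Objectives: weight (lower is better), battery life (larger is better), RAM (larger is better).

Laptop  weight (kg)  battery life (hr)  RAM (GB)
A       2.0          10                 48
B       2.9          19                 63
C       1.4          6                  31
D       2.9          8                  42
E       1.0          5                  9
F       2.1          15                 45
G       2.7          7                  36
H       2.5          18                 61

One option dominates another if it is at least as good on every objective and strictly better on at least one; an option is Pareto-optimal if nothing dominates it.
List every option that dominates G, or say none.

A, F, H

A: weight 2.0≤2.7, battery life 10≥7, RAM 48≥36 — dominates G.
F: weight 2.1≤2.7, battery life 15≥7, RAM 45≥36 — dominates G.
H: weight 2.5≤2.7, battery life 18≥7, RAM 61≥36 — dominates G.
Others (B, C, D, E) are each worse than G on at least one objective.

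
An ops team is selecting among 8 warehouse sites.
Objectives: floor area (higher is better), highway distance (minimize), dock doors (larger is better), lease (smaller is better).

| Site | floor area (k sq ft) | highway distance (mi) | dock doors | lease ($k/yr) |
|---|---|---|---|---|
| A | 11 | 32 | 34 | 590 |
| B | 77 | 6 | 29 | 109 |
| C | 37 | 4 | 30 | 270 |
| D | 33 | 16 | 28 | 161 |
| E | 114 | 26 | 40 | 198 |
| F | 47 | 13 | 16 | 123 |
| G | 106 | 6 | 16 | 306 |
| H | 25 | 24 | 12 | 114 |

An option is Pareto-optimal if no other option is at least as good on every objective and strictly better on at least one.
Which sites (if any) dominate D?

B

B: floor area 77≥33, highway distance 6≤16, dock doors 29≥28, lease 109≤161 — dominates D.
Others (A, C, E, F, G, H) are each worse than D on at least one objective.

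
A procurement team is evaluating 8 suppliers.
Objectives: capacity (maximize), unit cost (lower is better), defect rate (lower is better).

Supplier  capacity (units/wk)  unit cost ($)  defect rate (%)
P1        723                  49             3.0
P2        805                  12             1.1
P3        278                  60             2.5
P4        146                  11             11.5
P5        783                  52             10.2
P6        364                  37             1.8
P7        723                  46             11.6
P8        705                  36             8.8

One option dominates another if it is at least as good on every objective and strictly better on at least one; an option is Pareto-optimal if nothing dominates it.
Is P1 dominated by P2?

P2 vs P1: capacity 805≥723, unit cost 12≤49, defect rate 1.1≤3.0 — P2 is at least as good on every objective with at least one strict improvement.

Yes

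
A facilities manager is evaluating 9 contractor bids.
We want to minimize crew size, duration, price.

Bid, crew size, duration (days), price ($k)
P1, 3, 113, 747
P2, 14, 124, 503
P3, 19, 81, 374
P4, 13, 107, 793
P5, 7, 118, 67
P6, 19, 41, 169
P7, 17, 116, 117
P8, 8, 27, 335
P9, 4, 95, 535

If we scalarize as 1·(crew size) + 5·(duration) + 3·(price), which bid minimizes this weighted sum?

P6

P1: 1·3 + 5·113 + 3·747 = 2809
P2: 1·14 + 5·124 + 3·503 = 2143
P3: 1·19 + 5·81 + 3·374 = 1546
P4: 1·13 + 5·107 + 3·793 = 2927
P5: 1·7 + 5·118 + 3·67 = 798
P6: 1·19 + 5·41 + 3·169 = 731
P7: 1·17 + 5·116 + 3·117 = 948
P8: 1·8 + 5·27 + 3·335 = 1148
P9: 1·4 + 5·95 + 3·535 = 2084
Lowest: P6 at 731.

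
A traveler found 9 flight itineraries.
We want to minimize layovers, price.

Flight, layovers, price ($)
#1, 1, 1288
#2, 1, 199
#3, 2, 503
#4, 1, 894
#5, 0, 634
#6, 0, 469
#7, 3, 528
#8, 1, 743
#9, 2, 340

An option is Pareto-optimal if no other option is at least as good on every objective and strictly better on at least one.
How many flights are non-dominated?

#1: dominated by #2 (layovers 1≤1, price 199≤1288).
#2: not dominated (best price).
#3: dominated by #2 (layovers 1≤2, price 199≤503).
#4: dominated by #2 (layovers 1≤1, price 199≤894).
#5: dominated by #6 (layovers 0≤0, price 469≤634).
#6: not dominated.
#7: dominated by #2 (layovers 1≤3, price 199≤528).
#8: dominated by #2 (layovers 1≤1, price 199≤743).
#9: dominated by #2 (layovers 1≤2, price 199≤340).
Pareto-optimal: #2, #6 → 2.

2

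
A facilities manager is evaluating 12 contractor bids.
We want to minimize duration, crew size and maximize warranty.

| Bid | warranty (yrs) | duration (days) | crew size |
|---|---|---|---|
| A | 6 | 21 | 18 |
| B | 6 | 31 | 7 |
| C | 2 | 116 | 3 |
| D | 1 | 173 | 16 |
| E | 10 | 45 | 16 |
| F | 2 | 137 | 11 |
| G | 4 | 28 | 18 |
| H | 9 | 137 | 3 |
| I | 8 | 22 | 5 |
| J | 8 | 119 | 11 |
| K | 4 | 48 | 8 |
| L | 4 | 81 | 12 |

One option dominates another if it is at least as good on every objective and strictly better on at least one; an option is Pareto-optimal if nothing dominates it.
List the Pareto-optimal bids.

A: not dominated (best duration).
B: dominated by I (warranty 8≥6, duration 22≤31, crew size 5≤7).
C: not dominated.
D: dominated by B (warranty 6≥1, duration 31≤173, crew size 7≤16).
E: not dominated (best warranty).
F: dominated by B (warranty 6≥2, duration 31≤137, crew size 7≤11).
G: dominated by A (warranty 6≥4, duration 21≤28, crew size 18≤18).
H: not dominated.
I: not dominated.
J: dominated by I (warranty 8≥8, duration 22≤119, crew size 5≤11).
K: dominated by B (warranty 6≥4, duration 31≤48, crew size 7≤8).
L: dominated by B (warranty 6≥4, duration 31≤81, crew size 7≤12).

A, C, E, H, I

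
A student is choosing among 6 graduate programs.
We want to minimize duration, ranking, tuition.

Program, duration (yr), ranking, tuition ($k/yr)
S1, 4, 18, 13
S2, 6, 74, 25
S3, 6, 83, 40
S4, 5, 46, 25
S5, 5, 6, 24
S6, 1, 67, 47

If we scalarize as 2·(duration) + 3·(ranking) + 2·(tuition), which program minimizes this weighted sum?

S5

S1: 2·4 + 3·18 + 2·13 = 88
S2: 2·6 + 3·74 + 2·25 = 284
S3: 2·6 + 3·83 + 2·40 = 341
S4: 2·5 + 3·46 + 2·25 = 198
S5: 2·5 + 3·6 + 2·24 = 76
S6: 2·1 + 3·67 + 2·47 = 297
Lowest: S5 at 76.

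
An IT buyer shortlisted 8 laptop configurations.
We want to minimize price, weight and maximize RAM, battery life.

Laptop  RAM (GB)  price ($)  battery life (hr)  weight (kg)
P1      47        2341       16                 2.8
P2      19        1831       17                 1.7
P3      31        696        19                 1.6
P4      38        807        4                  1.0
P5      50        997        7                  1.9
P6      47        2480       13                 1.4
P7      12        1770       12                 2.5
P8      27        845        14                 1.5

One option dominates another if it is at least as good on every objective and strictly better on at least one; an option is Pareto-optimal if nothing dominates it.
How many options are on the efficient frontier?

6

P1: not dominated.
P2: dominated by P3 (RAM 31≥19, price 696≤1831, battery life 19≥17, weight 1.6≤1.7).
P3: not dominated (best price).
P4: not dominated (best weight).
P5: not dominated (best RAM).
P6: not dominated.
P7: dominated by P3 (RAM 31≥12, price 696≤1770, battery life 19≥12, weight 1.6≤2.5).
P8: not dominated.
Pareto-optimal: P1, P3, P4, P5, P6, P8 → 6.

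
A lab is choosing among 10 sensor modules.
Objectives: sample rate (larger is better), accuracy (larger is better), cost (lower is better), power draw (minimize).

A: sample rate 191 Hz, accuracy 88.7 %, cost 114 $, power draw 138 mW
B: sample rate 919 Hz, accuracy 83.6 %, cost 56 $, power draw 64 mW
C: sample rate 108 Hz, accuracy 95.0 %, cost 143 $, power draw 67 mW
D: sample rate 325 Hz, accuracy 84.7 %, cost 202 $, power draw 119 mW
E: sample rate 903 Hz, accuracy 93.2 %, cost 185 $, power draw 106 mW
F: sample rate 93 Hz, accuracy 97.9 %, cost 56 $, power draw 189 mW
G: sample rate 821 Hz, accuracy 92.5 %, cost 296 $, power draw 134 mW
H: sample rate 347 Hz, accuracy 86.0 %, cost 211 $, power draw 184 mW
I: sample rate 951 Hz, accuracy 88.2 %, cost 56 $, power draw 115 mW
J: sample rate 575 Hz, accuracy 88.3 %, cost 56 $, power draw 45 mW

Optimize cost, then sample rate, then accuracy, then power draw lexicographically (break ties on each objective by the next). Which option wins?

First minimize cost: best is 56, kept {B, F, I, J}.
Then maximize sample rate: best is 951, kept {I}.

I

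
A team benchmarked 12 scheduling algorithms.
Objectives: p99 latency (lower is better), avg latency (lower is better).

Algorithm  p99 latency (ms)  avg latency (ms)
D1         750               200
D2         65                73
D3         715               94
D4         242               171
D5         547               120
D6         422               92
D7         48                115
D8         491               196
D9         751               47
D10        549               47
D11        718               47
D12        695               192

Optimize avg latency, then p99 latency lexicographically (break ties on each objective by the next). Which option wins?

First minimize avg latency: best is 47, kept {D9, D10, D11}.
Then minimize p99 latency: best is 549, kept {D10}.

D10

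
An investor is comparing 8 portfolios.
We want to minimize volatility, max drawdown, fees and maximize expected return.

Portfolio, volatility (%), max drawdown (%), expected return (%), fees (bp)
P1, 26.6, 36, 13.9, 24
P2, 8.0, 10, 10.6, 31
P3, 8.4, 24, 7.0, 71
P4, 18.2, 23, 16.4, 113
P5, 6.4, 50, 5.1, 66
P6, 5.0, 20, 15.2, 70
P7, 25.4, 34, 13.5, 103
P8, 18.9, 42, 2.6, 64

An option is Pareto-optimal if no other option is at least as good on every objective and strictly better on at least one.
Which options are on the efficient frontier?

P1, P2, P4, P5, P6

P1: not dominated (best fees).
P2: not dominated (best max drawdown).
P3: dominated by P2 (volatility 8.0≤8.4, max drawdown 10≤24, expected return 10.6≥7.0, fees 31≤71).
P4: not dominated (best expected return).
P5: not dominated.
P6: not dominated (best volatility).
P7: dominated by P6 (volatility 5.0≤25.4, max drawdown 20≤34, expected return 15.2≥13.5, fees 70≤103).
P8: dominated by P2 (volatility 8.0≤18.9, max drawdown 10≤42, expected return 10.6≥2.6, fees 31≤64).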